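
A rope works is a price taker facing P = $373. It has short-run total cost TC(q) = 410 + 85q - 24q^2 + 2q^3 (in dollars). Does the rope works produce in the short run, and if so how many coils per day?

Produce at q = 12

Strip out fixed cost: VC = 85q - 24q^2 + 2q^3. Then AVC = 85 - 24q + 2q^2 and MC = 85 - 48q + 6q^2.
The AVC parabola has its vertex at q = 24/4 = 6, where AVC = 85 - 24·6 + 2·6^2 = $13.
Because $373 ≥ $13, revenue can cover variable cost; the firm operates.
P = MC gives -288 - 48q + 6q^2 = 0, with roots -4 and 12. Take the larger (rising MC): q* = 12.
Check: AVC at q = 12 is $85 ≤ P, so revenue covers variable cost.
Profit = P·q − TC = 373·12 − 1430 = $3046.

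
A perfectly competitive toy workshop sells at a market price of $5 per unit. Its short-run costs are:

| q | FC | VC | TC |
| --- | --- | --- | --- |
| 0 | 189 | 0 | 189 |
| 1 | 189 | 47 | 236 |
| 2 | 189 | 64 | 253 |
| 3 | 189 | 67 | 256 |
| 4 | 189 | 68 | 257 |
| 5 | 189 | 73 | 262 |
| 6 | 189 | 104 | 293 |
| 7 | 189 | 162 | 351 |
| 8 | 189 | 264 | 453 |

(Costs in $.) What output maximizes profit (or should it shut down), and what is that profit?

q = 0 (shut down); profit = -$189

Compute π = P·q − TC at each output: q=0: -189; q=1: -231; q=2: -243; q=3: -241; q=4: -237; q=5: -237; q=6: -263; q=7: -316; q=8: -413.
Profit is highest at q = 0. Equivalently, the lowest AVC in the table is 73/5 ≈ $14.60 at q = 5, and P = $5 falls below it — price never covers variable cost, so the firm shuts down and loses only its fixed cost.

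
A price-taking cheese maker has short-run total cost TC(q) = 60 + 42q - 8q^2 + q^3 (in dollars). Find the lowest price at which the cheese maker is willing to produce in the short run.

$26 per unit

Short-run supply begins at min AVC. From VC = 42q - 8q^2 + q^3, AVC = 42 - 8q + q^2.
At the minimum of AVC, MC = AVC. MC = 42 - 16q + 3q^2; setting MC = AVC gives 2q^2 - 8q = 0, so q = 4. min AVC = 26.
For P < $26 the firm produces nothing.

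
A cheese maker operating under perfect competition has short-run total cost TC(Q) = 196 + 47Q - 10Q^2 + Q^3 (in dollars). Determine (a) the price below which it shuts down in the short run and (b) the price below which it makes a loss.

Shutdown price = $22; break-even price = $54

Shutdown price = min AVC. AVC = 47 - 10Q + Q^2, with vertex at Q = 5 and minimum $22.
ATC = 196/Q + 47 - 10Q + Q^2. Setting dATC/dQ = −196/Q^2 − 10 + 2Q = 0 gives Q = 7 (since 2·7^3 − 10·7^2 = 196).
min ATC = 196/7 + 47 − 10·7 + 7^2 = $54. That is the break-even price.
Between these two prices the firm operates at a loss; above $54 it earns a profit.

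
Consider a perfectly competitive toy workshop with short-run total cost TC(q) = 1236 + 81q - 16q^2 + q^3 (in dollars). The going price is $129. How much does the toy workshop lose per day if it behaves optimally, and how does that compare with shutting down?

Profit = -$84 at q = 12

AVC = 81 - 16q + q^2; min AVC = $17 at q = 8. Since P = $129 ≥ min AVC, the firm produces.
MC = 81 - 32q + 3q^2. Setting P = MC and taking the root on the rising branch gives q* = 12.
TR = 129·12 = 1548. TC = 1236 + 396 = 1632. Profit = 1548 − 1632 = -$84.
By producing, the firm covers all variable cost plus $1152 of fixed cost; shutting down would lose the full $1236.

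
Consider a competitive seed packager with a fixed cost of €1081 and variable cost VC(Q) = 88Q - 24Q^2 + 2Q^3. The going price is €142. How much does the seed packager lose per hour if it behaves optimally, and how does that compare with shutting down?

AVC = 88 - 24Q + 2Q^2 has its minimum €16 at Q = 6; price €142 clears that bar, so the firm operates.
MC = 88 - 48Q + 6Q^2. Setting P = MC and taking the root on the rising branch gives Q* = 9.
TR = 142·9 = 1278. TC = 1081 + 306 = 1387. Profit = 1278 − 1387 = -€109.
That loss of €109 beats the €1081 the firm would lose by shutting down; producing recovers €972 of fixed cost.

Profit = -€109 at Q = 9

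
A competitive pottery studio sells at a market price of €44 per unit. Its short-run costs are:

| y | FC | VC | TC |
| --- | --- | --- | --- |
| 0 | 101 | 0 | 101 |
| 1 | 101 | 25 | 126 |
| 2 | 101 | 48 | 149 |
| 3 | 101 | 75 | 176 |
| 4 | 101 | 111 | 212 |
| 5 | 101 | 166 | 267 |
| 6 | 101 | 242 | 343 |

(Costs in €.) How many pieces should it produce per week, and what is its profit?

y = 4; profit = -€36

Tabulate TR − TC: y=0: -101; y=1: -82; y=2: -61; y=3: -44; y=4: -36; y=5: -47; y=6: -79.
Profit is maximized at y = 4. AVC there is 111/4 = €27.75 ≤ P, so producing beats shutting down (which would give -€101).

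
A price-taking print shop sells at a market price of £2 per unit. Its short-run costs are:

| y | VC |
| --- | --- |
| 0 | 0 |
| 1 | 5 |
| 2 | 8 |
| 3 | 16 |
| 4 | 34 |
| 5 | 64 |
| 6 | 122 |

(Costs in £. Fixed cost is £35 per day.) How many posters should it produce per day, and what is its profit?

Compute π = P·y − TC at each output: y=0: -35; y=1: -38; y=2: -39; y=3: -45; y=4: -61; y=5: -89; y=6: -145.
Profit is highest at y = 0. Equivalently, the lowest AVC in the table is 8/2 ≈ £4 at y = 2, and P = £2 falls below it — price never covers variable cost, so the firm shuts down and loses only its fixed cost.

y = 0 (shut down); profit = -£35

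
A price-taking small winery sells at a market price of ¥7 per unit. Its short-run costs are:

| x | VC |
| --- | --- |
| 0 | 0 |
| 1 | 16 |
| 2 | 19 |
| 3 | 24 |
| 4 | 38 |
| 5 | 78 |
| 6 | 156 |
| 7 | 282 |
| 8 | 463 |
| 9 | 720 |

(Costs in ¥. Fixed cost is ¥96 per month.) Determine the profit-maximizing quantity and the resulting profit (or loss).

x = 0 (shut down); profit = -¥96

Tabulate TR − TC: x=0: -96; x=1: -105; x=2: -101; x=3: -99; x=4: -106; x=5: -139; x=6: -210; x=7: -329; x=8: -503; x=9: -753.
Profit is highest at x = 0. Equivalently, the lowest AVC in the table is 24/3 ≈ ¥8 at x = 3, and P = ¥7 falls below it — price never covers variable cost, so the firm shuts down and loses only its fixed cost.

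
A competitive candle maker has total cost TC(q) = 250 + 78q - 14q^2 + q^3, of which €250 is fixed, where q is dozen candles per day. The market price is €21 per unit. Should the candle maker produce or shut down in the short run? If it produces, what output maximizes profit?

Shut down

From TC, MC = TC'(q) = 78 - 28q + 3q^2 and AVC = VC/q = 78 - 14q + q^2.
AVC is minimized where dAVC/dq = -14 + 2q = 0, at q = 7; min AVC = 78 - 14·7 + 7^2 = €29.
P = €21 lies below min AVC = €29; no output level covers variable cost.
The firm minimizes its loss by shutting down and losing only its fixed cost of €250.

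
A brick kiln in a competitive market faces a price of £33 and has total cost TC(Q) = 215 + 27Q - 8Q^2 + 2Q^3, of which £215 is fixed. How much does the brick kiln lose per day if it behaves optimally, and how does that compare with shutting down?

Profit = -£179 at Q = 3

AVC = 27 - 8Q + 2Q^2; min AVC = £19 at Q = 2. Since P = £33 ≥ min AVC, the firm produces.
MC = 27 - 16Q + 6Q^2. Setting P = MC and taking the root on the rising branch gives Q* = 3.
TR = 33·3 = 99. TC = 215 + 63 = 278. Profit = 99 − 278 = -£179.
That loss of £179 beats the £215 the firm would lose by shutting down; producing recovers £36 of fixed cost.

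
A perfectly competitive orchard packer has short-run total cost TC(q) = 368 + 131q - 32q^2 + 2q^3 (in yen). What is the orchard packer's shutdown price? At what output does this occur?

¥3 per unit, at q = 8

Short-run supply begins at min AVC. From VC = 131q - 32q^2 + 2q^3, AVC = 131 - 32q + 2q^2.
At the minimum of AVC, MC = AVC. MC = 131 - 64q + 6q^2; setting MC = AVC gives 4q^2 - 32q = 0, so q = 8. min AVC = 3.
The firm shuts down for any P below ¥3.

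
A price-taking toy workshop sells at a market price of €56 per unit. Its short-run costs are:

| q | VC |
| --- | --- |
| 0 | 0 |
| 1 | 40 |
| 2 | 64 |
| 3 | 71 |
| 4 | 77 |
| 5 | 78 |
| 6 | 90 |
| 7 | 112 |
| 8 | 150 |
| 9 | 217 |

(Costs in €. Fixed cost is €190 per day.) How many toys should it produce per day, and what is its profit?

Tabulate TR − TC: q=0: -190; q=1: -174; q=2: -142; q=3: -93; q=4: -43; q=5: 12; q=6: 56; q=7: 90; q=8: 108; q=9: 97.
Profit is maximized at q = 8. AVC there is 150/8 = €18.75 ≤ P, so producing beats shutting down (which would give -€190).

q = 8; profit = €108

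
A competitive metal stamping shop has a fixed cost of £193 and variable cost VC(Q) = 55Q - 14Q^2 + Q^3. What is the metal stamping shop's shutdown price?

£6 per unit

The firm shuts down when price falls below the minimum of average variable cost. AVC = VC/Q = 55 - 14Q + Q^2.
dAVC/dQ = -14 + 2Q = 0 gives Q = 7. min AVC = 55 - 14·7 + 7^2 = 6.
The firm shuts down for any P below £6.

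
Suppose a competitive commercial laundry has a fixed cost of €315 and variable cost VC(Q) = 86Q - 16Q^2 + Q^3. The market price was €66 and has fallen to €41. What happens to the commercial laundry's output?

Output falls from 10 to 9

MC = 86 - 32Q + 3Q^2; the shutdown threshold is min AVC = €22 (at Q = 8).
With P = €66 above the shutdown price, P = MC gives Q = 10.
At P = €41 ≥ min AVC, set P = MC: Q = 9. The firm stays open but cuts output.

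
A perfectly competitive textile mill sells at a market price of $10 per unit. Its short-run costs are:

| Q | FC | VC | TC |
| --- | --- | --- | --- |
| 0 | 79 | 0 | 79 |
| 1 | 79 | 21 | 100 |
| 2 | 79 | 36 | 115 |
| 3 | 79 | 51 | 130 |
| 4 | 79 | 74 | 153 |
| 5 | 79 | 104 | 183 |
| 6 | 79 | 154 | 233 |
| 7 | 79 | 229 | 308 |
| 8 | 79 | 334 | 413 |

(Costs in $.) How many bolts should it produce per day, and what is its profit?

Profit at each row (π = 10Q − TC): Q=0: -79; Q=1: -90; Q=2: -95; Q=3: -100; Q=4: -113; Q=5: -133; Q=6: -173; Q=7: -238; Q=8: -333.
Profit is highest at Q = 0. Equivalently, the lowest AVC in the table is 51/3 ≈ $17 at Q = 3, and P = $10 falls below it — price never covers variable cost, so the firm shuts down and loses only its fixed cost.

Q = 0 (shut down); profit = -$79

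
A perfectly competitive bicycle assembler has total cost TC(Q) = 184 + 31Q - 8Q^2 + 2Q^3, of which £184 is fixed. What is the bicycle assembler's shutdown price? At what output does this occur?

£23 per unit, at Q = 2

Short-run supply begins at min AVC. From VC = 31Q - 8Q^2 + 2Q^3, AVC = 31 - 8Q + 2Q^2.
At the minimum of AVC, MC = AVC. MC = 31 - 16Q + 6Q^2; setting MC = AVC gives 4Q^2 - 8Q = 0, so Q = 2. min AVC = 23.
For P < £23 the firm produces nothing.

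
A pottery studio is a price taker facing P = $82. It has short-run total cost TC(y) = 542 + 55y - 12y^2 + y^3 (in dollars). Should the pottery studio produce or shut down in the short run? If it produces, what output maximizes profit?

Produce at y = 9

Variable cost is VC = 55y - 12y^2 + y^3, so AVC = VC/y = 55 - 12y + y^2 and MC = dTC/dy = 55 - 24y + 3y^2.
AVC is minimized where dAVC/dy = -12 + 2y = 0, at y = 6; min AVC = 55 - 12·6 + 6^2 = $19.
Since P = $82 ≥ min AVC = $19, price covers variable cost and the firm should produce.
Set P = MC: 82 = 55 - 24y + 3y^2 → -27 - 24y + 3y^2 = 0. The roots are y = -1 and y = 9; the profit-maximizing output is on the rising part of MC, so y* = 9.
Check: AVC at y = 9 is $28 ≤ P, so revenue covers variable cost.
Profit = P·y − TC = 82·9 − 794 = -$56, a loss, but smaller than the $542 fixed cost the firm would lose by shutting down.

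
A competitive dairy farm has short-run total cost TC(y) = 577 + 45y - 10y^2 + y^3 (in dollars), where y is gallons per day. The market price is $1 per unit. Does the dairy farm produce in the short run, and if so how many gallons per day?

Variable cost is VC = 45y - 10y^2 + y^3, so AVC = VC/y = 45 - 10y + y^2 and MC = dTC/dy = 45 - 20y + 3y^2.
The AVC parabola has its vertex at y = 10/2 = 5, where AVC = 45 - 10·5 + 5^2 = $20.
With P < min AVC ($1 < $20), every unit sold adds to the loss.
Shutting down limits the loss to fixed cost, $577.

Shut down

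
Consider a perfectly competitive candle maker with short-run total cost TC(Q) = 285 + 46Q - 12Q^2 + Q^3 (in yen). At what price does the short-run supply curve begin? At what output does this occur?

¥10 per unit, at Q = 6

The firm shuts down when price falls below the minimum of average variable cost. AVC = VC/Q = 46 - 12Q + Q^2.
dAVC/dQ = -12 + 2Q = 0 gives Q = 6. min AVC = 46 - 12·6 + 6^2 = 10.
So the shutdown price is ¥10.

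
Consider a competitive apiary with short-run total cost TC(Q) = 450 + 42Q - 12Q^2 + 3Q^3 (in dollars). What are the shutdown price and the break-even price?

Shutdown price = $30; break-even price = $147

Shutdown price = min AVC. AVC = 42 - 12Q + 3Q^2, with vertex at Q = 2 and minimum $30.
ATC = 450/Q + 42 - 12Q + 3Q^2. Setting dATC/dQ = −450/Q^2 − 12 + 6Q = 0 gives Q = 5 (since 6·5^3 − 12·5^2 = 450).
min ATC = 450/5 + 42 − 12·5 + 3·5^2 = $147. That is the break-even price.
Between these two prices the firm operates at a loss; above $147 it earns a profit.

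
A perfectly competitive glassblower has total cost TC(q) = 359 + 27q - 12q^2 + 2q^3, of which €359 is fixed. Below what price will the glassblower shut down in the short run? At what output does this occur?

€9 per unit, at q = 3

Short-run supply begins at min AVC. From VC = 27q - 12q^2 + 2q^3, AVC = 27 - 12q + 2q^2.
At the minimum of AVC, MC = AVC. MC = 27 - 24q + 6q^2; setting MC = AVC gives 4q^2 - 12q = 0, so q = 3. min AVC = 9.
For P < €9 the firm produces nothing.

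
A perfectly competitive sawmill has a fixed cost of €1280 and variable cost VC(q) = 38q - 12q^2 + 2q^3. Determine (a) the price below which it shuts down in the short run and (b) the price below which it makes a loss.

Shutdown price = €20; break-even price = €230

Shutdown price = min AVC. AVC = 38 - 12q + 2q^2, with vertex at q = 3 and minimum €20.
ATC = 1280/q + 38 - 12q + 2q^2. Setting dATC/dq = −1280/q^2 − 12 + 4q = 0 gives q = 8 (since 4·8^3 − 12·8^2 = 1280).
min ATC = 1280/8 + 38 − 12·8 + 2·8^2 = €230. That is the break-even price.
Between these two prices the firm operates at a loss; above €230 it earns a profit.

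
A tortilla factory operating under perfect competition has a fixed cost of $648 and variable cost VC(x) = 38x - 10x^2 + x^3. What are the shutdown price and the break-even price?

Shutdown price = $13; break-even price = $101

AVC = 38 - 10x + x^2; minimized at x = 5, giving min AVC = $13. That is the shutdown price.
ATC = 648/x + 38 - 10x + x^2. Setting dATC/dx = −648/x^2 − 10 + 2x = 0 gives x = 9 (since 2·9^3 − 10·9^2 = 648).
min ATC = 648/9 + 38 − 10·9 + 9^2 = $101. That is the break-even price.
Between these two prices the firm operates at a loss; above $101 it earns a profit.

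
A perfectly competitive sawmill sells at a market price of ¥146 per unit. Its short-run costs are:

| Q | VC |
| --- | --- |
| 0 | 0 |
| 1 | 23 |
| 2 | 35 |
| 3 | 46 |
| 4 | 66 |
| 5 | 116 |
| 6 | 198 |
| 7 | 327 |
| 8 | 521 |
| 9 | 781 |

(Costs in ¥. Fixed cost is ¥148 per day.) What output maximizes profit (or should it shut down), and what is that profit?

Q = 7; profit = ¥547

Tabulate TR − TC: Q=0: -148; Q=1: -25; Q=2: 109; Q=3: 244; Q=4: 370; Q=5: 466; Q=6: 530; Q=7: 547; Q=8: 499; Q=9: 385.
Profit is maximized at Q = 7. AVC there is 327/7 = ¥46.71 ≤ P, so producing beats shutting down (which would give -¥148).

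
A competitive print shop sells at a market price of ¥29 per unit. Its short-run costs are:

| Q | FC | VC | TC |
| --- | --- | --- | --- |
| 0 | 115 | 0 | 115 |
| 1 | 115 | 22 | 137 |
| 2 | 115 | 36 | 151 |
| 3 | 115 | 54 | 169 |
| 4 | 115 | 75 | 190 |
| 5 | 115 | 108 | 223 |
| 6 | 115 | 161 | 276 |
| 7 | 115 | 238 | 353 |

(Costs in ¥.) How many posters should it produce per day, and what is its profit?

Compute π = P·Q − TC at each output: Q=0: -115; Q=1: -108; Q=2: -93; Q=3: -82; Q=4: -74; Q=5: -78; Q=6: -102; Q=7: -150.
Profit is maximized at Q = 4. AVC there is 75/4 = ¥18.75 ≤ P, so producing beats shutting down (which would give -¥115).

Q = 4; profit = -¥74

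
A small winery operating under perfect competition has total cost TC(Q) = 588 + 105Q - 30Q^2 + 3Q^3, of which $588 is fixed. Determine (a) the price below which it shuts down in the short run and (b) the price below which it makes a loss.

Shutdown price = $30; break-even price = $126

AVC = 105 - 30Q + 3Q^2; minimized at Q = 5, giving min AVC = $30. That is the shutdown price.
ATC = 588/Q + 105 - 30Q + 3Q^2. Setting dATC/dQ = −588/Q^2 − 30 + 6Q = 0 gives Q = 7 (since 6·7^3 − 30·7^2 = 588).
min ATC = 588/7 + 105 − 30·7 + 3·7^2 = $126. That is the break-even price.
Between these two prices the firm operates at a loss; above $126 it earns a profit.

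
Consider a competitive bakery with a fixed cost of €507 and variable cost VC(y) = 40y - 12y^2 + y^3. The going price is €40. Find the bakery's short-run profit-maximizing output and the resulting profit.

AVC = 40 - 12y + y^2; min AVC = €4 at y = 6. Since P = €40 ≥ min AVC, the firm produces.
With MC = 40 - 24y + 3y^2, P = MC on the upward-sloping part at y* = 8.
TR = 40·8 = 320. TC = 507 + 64 = 571. Profit = 320 − 571 = -€251.
By producing, the firm covers all variable cost plus €256 of fixed cost; shutting down would lose the full €507.

Profit = -€251 at y = 8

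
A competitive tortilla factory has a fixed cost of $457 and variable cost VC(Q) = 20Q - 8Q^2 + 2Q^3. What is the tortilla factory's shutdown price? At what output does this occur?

The firm shuts down when price falls below the minimum of average variable cost. AVC = VC/Q = 20 - 8Q + 2Q^2.
At the minimum of AVC, MC = AVC. MC = 20 - 16Q + 6Q^2; setting MC = AVC gives 4Q^2 - 8Q = 0, so Q = 2. min AVC = 12.
The firm shuts down for any P below $12.

$12 per unit, at Q = 2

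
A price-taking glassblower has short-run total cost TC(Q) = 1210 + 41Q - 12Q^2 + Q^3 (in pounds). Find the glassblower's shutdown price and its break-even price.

Shutdown price = £5; break-even price = £140

AVC = 41 - 12Q + Q^2; minimized at Q = 6, giving min AVC = £5. That is the shutdown price.
ATC = 1210/Q + 41 - 12Q + Q^2. Setting dATC/dQ = −1210/Q^2 − 12 + 2Q = 0 gives Q = 11 (since 2·11^3 − 12·11^2 = 1210).
min ATC = 1210/11 + 41 − 12·11 + 11^2 = £140. That is the break-even price.
For £5 ≤ P < £140 the firm produces at a loss; below £5 it shuts down.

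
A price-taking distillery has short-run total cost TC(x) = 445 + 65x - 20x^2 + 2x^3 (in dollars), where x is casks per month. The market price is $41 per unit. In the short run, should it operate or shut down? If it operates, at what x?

Produce at x = 6

From TC, MC = TC'(x) = 65 - 40x + 6x^2 and AVC = VC/x = 65 - 20x + 2x^2.
The AVC parabola has its vertex at x = 20/4 = 5, where AVC = 65 - 20·5 + 2·5^2 = $15.
Since P = $41 ≥ min AVC = $15, price covers variable cost and the firm should produce.
Set P = MC: 41 = 65 - 40x + 6x^2 → 24 - 40x + 6x^2 = 0. The roots are x = 2/3 and x = 6; the profit-maximizing output is on the rising part of MC, so x* = 6.
Check: AVC at x = 6 is $17 ≤ P, so revenue covers variable cost.
Profit = P·x − TC = 41·6 − 547 = -$301, a loss, but smaller than the $445 fixed cost the firm would lose by shutting down.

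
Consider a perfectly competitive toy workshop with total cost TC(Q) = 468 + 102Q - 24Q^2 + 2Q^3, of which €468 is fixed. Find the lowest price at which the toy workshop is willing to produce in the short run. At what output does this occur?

€30 per unit, at Q = 6

The firm shuts down when price falls below the minimum of average variable cost. AVC = VC/Q = 102 - 24Q + 2Q^2.
At the minimum of AVC, MC = AVC. MC = 102 - 48Q + 6Q^2; setting MC = AVC gives 4Q^2 - 24Q = 0, so Q = 6. min AVC = 30.
For P < €30 the firm produces nothing.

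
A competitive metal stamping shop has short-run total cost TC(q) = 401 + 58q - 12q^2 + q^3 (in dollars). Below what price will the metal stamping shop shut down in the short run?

$22 per unit

The shutdown price is the minimum of AVC. VC = 58q - 12q^2 + q^3, so AVC = 58 - 12q + q^2.
At the minimum of AVC, MC = AVC. MC = 58 - 24q + 3q^2; setting MC = AVC gives 2q^2 - 12q = 0, so q = 6. min AVC = 22.
So the shutdown price is $22.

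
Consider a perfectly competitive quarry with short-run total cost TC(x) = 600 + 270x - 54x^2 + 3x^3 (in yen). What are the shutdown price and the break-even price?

Shutdown price = ¥27; break-even price = ¥90

AVC = 270 - 54x + 3x^2; minimized at x = 9, giving min AVC = ¥27. That is the shutdown price.
ATC = 600/x + 270 - 54x + 3x^2. Setting dATC/dx = −600/x^2 − 54 + 6x = 0 gives x = 10 (since 6·10^3 − 54·10^2 = 600).
min ATC = 600/10 + 270 − 54·10 + 3·10^2 = ¥90. That is the break-even price.
For ¥27 ≤ P < ¥90 the firm produces at a loss; below ¥27 it shuts down.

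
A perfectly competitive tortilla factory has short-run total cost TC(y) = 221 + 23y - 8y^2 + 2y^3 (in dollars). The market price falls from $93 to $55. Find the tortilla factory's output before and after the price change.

MC = 23 - 16y + 6y^2; the shutdown threshold is min AVC = $15 (at y = 2).
With P = $93 above the shutdown price, P = MC gives y = 5.
At P = $55 ≥ min AVC, set P = MC: y = 4. The firm stays open but cuts output.

Output falls from 5 to 4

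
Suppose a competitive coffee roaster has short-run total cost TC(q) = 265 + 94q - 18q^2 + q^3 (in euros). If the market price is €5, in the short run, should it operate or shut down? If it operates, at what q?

From TC, MC = TC'(q) = 94 - 36q + 3q^2 and AVC = VC/q = 94 - 18q + q^2.
AVC is minimized where dAVC/dq = -18 + 2q = 0, at q = 9; min AVC = 94 - 18·9 + 9^2 = €13.
P = €5 lies below min AVC = €13; no output level covers variable cost.
The firm minimizes its loss by shutting down and losing only its fixed cost of €265.

Shut down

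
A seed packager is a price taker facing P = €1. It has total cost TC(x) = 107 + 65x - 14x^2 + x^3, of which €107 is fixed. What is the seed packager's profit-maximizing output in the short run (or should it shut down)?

Variable cost is VC = 65x - 14x^2 + x^3, so AVC = VC/x = 65 - 14x + x^2 and MC = dTC/dx = 65 - 28x + 3x^2.
AVC hits its minimum where MC = AVC, at x = 7, giving min AVC = 65 - 14·7 + 7^2 = €16.
Since P = €1 < min AVC = €16, price fails to cover variable cost at any output.
The firm minimizes its loss by shutting down and losing only its fixed cost of €107.

Shut down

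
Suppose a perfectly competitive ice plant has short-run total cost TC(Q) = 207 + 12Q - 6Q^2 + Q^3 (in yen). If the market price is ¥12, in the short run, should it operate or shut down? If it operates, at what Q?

From TC, MC = TC'(Q) = 12 - 12Q + 3Q^2 and AVC = VC/Q = 12 - 6Q + Q^2.
AVC hits its minimum where MC = AVC, at Q = 3, giving min AVC = 12 - 6·3 + 3^2 = ¥3.
P = ¥12 exceeds min AVC = ¥3, so the firm stays open.
Set P = MC: 12 = 12 - 12Q + 3Q^2 → -12Q + 3Q^2 = 0. The roots are Q = 0 and Q = 4; the profit-maximizing output is on the rising part of MC, so Q* = 4.
Check: AVC at Q = 4 is ¥4 ≤ P, so revenue covers variable cost.
Profit = P·Q − TC = 12·4 − 223 = -¥175, a loss, but smaller than the ¥207 fixed cost the firm would lose by shutting down.

Produce at Q = 4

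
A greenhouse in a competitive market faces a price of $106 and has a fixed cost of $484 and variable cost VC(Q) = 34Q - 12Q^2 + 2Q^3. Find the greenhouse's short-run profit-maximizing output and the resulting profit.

AVC = 34 - 12Q + 2Q^2; min AVC = $16 at Q = 3. Since P = $106 ≥ min AVC, the firm produces.
With MC = 34 - 24Q + 6Q^2, P = MC on the upward-sloping part at Q* = 6.
TR = 106·6 = 636. TC = 484 + 204 = 688. Profit = 636 − 688 = -$52.
That loss of $52 beats the $484 the firm would lose by shutting down; producing recovers $432 of fixed cost.

Profit = -$52 at Q = 6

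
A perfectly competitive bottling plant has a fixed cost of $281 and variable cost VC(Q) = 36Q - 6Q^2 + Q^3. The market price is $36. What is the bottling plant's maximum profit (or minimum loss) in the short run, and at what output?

AVC = 36 - 6Q + Q^2; min AVC = $27 at Q = 3. Since P = $36 ≥ min AVC, the firm produces.
With MC = 36 - 12Q + 3Q^2, P = MC on the upward-sloping part at Q* = 4.
TR = 36·4 = 144. TC = 281 + 112 = 393. Profit = 144 − 393 = -$249.
That loss of $249 beats the $281 the firm would lose by shutting down; producing recovers $32 of fixed cost.

Profit = -$249 at Q = 4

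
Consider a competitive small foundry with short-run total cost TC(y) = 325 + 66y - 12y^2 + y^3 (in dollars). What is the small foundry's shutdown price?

The firm shuts down when price falls below the minimum of average variable cost. AVC = VC/y = 66 - 12y + y^2.
At the minimum of AVC, MC = AVC. MC = 66 - 24y + 3y^2; setting MC = AVC gives 2y^2 - 12y = 0, so y = 6. min AVC = 30.
The firm shuts down for any P below $30.

$30 per unit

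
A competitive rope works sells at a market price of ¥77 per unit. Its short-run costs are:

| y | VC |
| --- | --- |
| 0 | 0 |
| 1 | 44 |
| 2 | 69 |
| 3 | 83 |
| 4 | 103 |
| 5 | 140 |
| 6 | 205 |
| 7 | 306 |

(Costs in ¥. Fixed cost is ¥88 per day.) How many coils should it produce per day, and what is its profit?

Compute π = P·y − TC at each output: y=0: -88; y=1: -55; y=2: -3; y=3: 60; y=4: 117; y=5: 157; y=6: 169; y=7: 145.
Profit is maximized at y = 6. AVC there is 205/6 = ¥34.17 ≤ P, so producing beats shutting down (which would give -¥88).

y = 6; profit = ¥169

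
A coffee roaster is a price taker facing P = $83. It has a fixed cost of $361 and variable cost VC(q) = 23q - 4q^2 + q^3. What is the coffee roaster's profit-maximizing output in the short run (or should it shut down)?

Produce at q = 6

Strip out fixed cost: VC = 23q - 4q^2 + q^3. Then AVC = 23 - 4q + q^2 and MC = 23 - 8q + 3q^2.
AVC is minimized where dAVC/dq = -4 + 2q = 0, at q = 2; min AVC = 23 - 4·2 + 2^2 = $19.
P = $83 exceeds min AVC = $19, so the firm stays open.
Solving P = MC: -60 - 8q + 3q^2 = 0 ⇒ q = -10/3 or 6. On the upward-sloping branch, q* = 6.
Check: AVC at q = 6 is $35 ≤ P, so revenue covers variable cost.
Profit = P·q − TC = 83·6 − 571 = -$73, a loss, but smaller than the $361 fixed cost the firm would lose by shutting down.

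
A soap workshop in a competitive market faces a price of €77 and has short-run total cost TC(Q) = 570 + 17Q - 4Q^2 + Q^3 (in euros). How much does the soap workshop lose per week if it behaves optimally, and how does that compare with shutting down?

AVC = 17 - 4Q + Q^2 has its minimum €13 at Q = 2; price €77 clears that bar, so the firm operates.
MC = 17 - 8Q + 3Q^2. Setting P = MC and taking the root on the rising branch gives Q* = 6.
TR = 77·6 = 462. TC = 570 + 174 = 744. Profit = 462 − 744 = -€282.
Shutting down would mean losing the fixed cost of €570, so operating at a loss of €282 is better by €288.

Profit = -€282 at Q = 6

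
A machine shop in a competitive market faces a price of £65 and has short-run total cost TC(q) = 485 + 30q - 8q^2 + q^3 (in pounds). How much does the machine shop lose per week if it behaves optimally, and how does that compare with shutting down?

Profit = -£191 at q = 7

AVC = 30 - 8q + q^2; min AVC = £14 at q = 4. Since P = £65 ≥ min AVC, the firm produces.
MC = 30 - 16q + 3q^2. Setting P = MC and taking the root on the rising branch gives q* = 7.
TR = 65·7 = 455. TC = 485 + 161 = 646. Profit = 455 − 646 = -£191.
That loss of £191 beats the £485 the firm would lose by shutting down; producing recovers £294 of fixed cost.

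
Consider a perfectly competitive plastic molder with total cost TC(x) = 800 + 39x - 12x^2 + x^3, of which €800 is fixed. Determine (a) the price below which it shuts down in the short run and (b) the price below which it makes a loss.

Shutdown price = €3; break-even price = €99

Shutdown price = min AVC. AVC = 39 - 12x + x^2, with vertex at x = 6 and minimum €3.
ATC = 800/x + 39 - 12x + x^2. Setting dATC/dx = −800/x^2 − 12 + 2x = 0 gives x = 10 (since 2·10^3 − 12·10^2 = 800).
min ATC = 800/10 + 39 − 12·10 + 10^2 = €99. That is the break-even price.
Between these two prices the firm operates at a loss; above €99 it earns a profit.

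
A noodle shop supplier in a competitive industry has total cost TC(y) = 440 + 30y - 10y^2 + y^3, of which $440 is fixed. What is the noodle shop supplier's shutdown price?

$5 per unit

The shutdown price is the minimum of AVC. VC = 30y - 10y^2 + y^3, so AVC = 30 - 10y + y^2.
At the minimum of AVC, MC = AVC. MC = 30 - 20y + 3y^2; setting MC = AVC gives 2y^2 - 10y = 0, so y = 5. min AVC = 5.
So the shutdown price is $5.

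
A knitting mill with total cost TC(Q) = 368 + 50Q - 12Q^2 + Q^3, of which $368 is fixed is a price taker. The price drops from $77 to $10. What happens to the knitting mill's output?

Output falls from 9 to 0 (the firm shuts down)

AVC = 50 - 12Q + Q^2, minimized at Q = 6 where min AVC = $14. MC = 50 - 24Q + 3Q^2.
With P = $77 above the shutdown price, P = MC gives Q = 9.
At P = $10 < min AVC = $14, price no longer covers variable cost at any output, so the firm shuts down: Q = 0.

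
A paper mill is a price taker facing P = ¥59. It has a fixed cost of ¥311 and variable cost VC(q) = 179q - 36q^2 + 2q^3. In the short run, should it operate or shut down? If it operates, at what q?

Produce at q = 10

Variable cost is VC = 179q - 36q^2 + 2q^3, so AVC = VC/q = 179 - 36q + 2q^2 and MC = dTC/dq = 179 - 72q + 6q^2.
The AVC parabola has its vertex at q = 36/4 = 9, where AVC = 179 - 36·9 + 2·9^2 = ¥17.
P = ¥59 exceeds min AVC = ¥17, so the firm stays open.
P = MC gives 120 - 72q + 6q^2 = 0, with roots 2 and 10. Take the larger (rising MC): q* = 10.
Check: AVC at q = 10 is ¥19 ≤ P, so revenue covers variable cost.
Profit = P·q − TC = 59·10 − 501 = ¥89.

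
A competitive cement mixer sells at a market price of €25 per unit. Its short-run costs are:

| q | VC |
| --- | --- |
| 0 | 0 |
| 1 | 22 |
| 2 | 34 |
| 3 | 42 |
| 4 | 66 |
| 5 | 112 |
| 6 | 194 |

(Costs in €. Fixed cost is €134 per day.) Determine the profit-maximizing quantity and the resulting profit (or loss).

q = 4; profit = -€100

Profit at each row (π = 25q − TC): q=0: -134; q=1: -131; q=2: -118; q=3: -101; q=4: -100; q=5: -121; q=6: -178.
Profit is maximized at q = 4. AVC there is 66/4 = €16.50 ≤ P, so producing beats shutting down (which would give -€134).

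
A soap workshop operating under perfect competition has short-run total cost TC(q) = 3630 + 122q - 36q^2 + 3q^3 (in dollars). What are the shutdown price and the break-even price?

Shutdown price = min AVC. AVC = 122 - 36q + 3q^2, with vertex at q = 6 and minimum $14.
ATC = 3630/q + 122 - 36q + 3q^2. Setting dATC/dq = −3630/q^2 − 36 + 6q = 0 gives q = 11 (since 6·11^3 − 36·11^2 = 3630).
min ATC = 3630/11 + 122 − 36·11 + 3·11^2 = $419. That is the break-even price.
For $14 ≤ P < $419 the firm produces at a loss; below $14 it shuts down.

Shutdown price = $14; break-even price = $419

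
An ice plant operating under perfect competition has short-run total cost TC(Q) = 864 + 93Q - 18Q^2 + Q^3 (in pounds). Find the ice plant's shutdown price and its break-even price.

Shutdown price = min AVC. AVC = 93 - 18Q + Q^2, with vertex at Q = 9 and minimum £12.
ATC = 864/Q + 93 - 18Q + Q^2. Setting dATC/dQ = −864/Q^2 − 18 + 2Q = 0 gives Q = 12 (since 2·12^3 − 18·12^2 = 864).
min ATC = 864/12 + 93 − 18·12 + 12^2 = £93. That is the break-even price.
Between these two prices the firm operates at a loss; above £93 it earns a profit.

Shutdown price = £12; break-even price = £93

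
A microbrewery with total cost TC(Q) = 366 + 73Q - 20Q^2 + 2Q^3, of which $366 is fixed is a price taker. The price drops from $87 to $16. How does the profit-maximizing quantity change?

Output falls from 7 to 0 (the firm shuts down)

AVC = 73 - 20Q + 2Q^2, minimized at Q = 5 where min AVC = $23. MC = 73 - 40Q + 6Q^2.
At P = $87 ≥ min AVC, set P = MC on the rising branch: Q = 7.
At P = $16 < min AVC = $23, price no longer covers variable cost at any output, so the firm shuts down: Q = 0.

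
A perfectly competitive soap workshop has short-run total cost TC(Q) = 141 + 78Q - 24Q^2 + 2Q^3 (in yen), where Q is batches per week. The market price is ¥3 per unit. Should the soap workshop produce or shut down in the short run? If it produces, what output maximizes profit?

Shut down

From TC, MC = TC'(Q) = 78 - 48Q + 6Q^2 and AVC = VC/Q = 78 - 24Q + 2Q^2.
The AVC parabola has its vertex at Q = 24/4 = 6, where AVC = 78 - 24·6 + 2·6^2 = ¥6.
P = ¥3 lies below min AVC = ¥6; no output level covers variable cost.
Shutting down limits the loss to fixed cost, ¥141.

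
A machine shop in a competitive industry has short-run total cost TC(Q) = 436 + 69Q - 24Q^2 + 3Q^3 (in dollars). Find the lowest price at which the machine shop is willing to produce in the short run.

$21 per unit

Short-run supply begins at min AVC. From VC = 69Q - 24Q^2 + 3Q^3, AVC = 69 - 24Q + 3Q^2.
At the minimum of AVC, MC = AVC. MC = 69 - 48Q + 9Q^2; setting MC = AVC gives 6Q^2 - 24Q = 0, so Q = 4. min AVC = 21.
For P < $21 the firm produces nothing.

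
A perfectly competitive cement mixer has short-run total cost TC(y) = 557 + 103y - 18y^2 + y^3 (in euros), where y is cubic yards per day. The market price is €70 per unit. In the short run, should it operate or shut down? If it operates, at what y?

Variable cost is VC = 103y - 18y^2 + y^3, so AVC = VC/y = 103 - 18y + y^2 and MC = dTC/dy = 103 - 36y + 3y^2.
AVC is minimized where dAVC/dy = -18 + 2y = 0, at y = 9; min AVC = 103 - 18·9 + 9^2 = €22.
Since P = €70 ≥ min AVC = €22, price covers variable cost and the firm should produce.
Set P = MC: 70 = 103 - 36y + 3y^2 → 33 - 36y + 3y^2 = 0. The roots are y = 1 and y = 11; the profit-maximizing output is on the rising part of MC, so y* = 11.
Check: AVC at y = 11 is €26 ≤ P, so revenue covers variable cost.
Profit = P·y − TC = 70·11 − 843 = -€73, a loss, but smaller than the €557 fixed cost the firm would lose by shutting down.

Produce at y = 11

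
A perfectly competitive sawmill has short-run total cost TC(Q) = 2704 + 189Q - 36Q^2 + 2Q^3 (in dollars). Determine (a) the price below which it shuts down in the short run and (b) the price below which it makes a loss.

Shutdown price = $27; break-even price = $267

Shutdown price = min AVC. AVC = 189 - 36Q + 2Q^2, with vertex at Q = 9 and minimum $27.
ATC = 2704/Q + 189 - 36Q + 2Q^2. Setting dATC/dQ = −2704/Q^2 − 36 + 4Q = 0 gives Q = 13 (since 4·13^3 − 36·13^2 = 2704).
min ATC = 2704/13 + 189 − 36·13 + 2·13^2 = $267. That is the break-even price.
For $27 ≤ P < $267 the firm produces at a loss; below $27 it shuts down.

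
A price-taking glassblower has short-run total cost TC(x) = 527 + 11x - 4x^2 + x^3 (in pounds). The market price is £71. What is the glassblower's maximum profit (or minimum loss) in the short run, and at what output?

AVC = 11 - 4x + x^2; min AVC = £7 at x = 2. Since P = £71 ≥ min AVC, the firm produces.
With MC = 11 - 8x + 3x^2, P = MC on the upward-sloping part at x* = 6.
TR = 71·6 = 426. TC = 527 + 138 = 665. Profit = 426 − 665 = -£239.
Shutting down would mean losing the fixed cost of £527, so operating at a loss of £239 is better by £288.

Profit = -£239 at x = 6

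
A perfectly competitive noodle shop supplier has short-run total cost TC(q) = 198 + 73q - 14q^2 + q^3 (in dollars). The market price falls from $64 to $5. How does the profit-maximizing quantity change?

Output falls from 9 to 0 (the firm shuts down)

MC = 73 - 28q + 3q^2; the shutdown threshold is min AVC = $24 (at q = 7).
With P = $64 above the shutdown price, P = MC gives q = 9.
At P = $5 < min AVC = $24, price no longer covers variable cost at any output, so the firm shuts down: q = 0.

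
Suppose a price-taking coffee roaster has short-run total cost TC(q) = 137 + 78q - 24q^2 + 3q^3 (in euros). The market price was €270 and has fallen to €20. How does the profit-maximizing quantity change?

Output falls from 8 to 0 (the firm shuts down)

MC = 78 - 48q + 9q^2; the shutdown threshold is min AVC = €30 (at q = 4).
With P = €270 above the shutdown price, P = MC gives q = 8.
At P = €20 < min AVC = €30, price no longer covers variable cost at any output, so the firm shuts down: q = 0.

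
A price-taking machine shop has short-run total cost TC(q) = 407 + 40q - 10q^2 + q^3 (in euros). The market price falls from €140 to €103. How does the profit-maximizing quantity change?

AVC = 40 - 10q + q^2, minimized at q = 5 where min AVC = €15. MC = 40 - 20q + 3q^2.
With P = €140 above the shutdown price, P = MC gives q = 10.
At P = €103 ≥ min AVC, set P = MC: q = 9. The firm stays open but cuts output.

Output falls from 10 to 9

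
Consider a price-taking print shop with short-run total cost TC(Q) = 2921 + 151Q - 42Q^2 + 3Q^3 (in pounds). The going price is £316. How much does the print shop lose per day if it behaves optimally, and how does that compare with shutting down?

AVC = 151 - 42Q + 3Q^2 has its minimum £4 at Q = 7; price £316 clears that bar, so the firm operates.
MC = 151 - 84Q + 9Q^2. Setting P = MC and taking the root on the rising branch gives Q* = 11.
TR = 316·11 = 3476. TC = 2921 + 572 = 3493. Profit = 3476 − 3493 = -£17.
That loss of £17 beats the £2921 the firm would lose by shutting down; producing recovers £2904 of fixed cost.

Profit = -£17 at Q = 11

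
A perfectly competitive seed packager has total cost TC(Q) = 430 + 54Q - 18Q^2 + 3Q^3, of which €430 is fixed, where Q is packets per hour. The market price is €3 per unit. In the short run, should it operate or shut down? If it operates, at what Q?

Shut down

Strip out fixed cost: VC = 54Q - 18Q^2 + 3Q^3. Then AVC = 54 - 18Q + 3Q^2 and MC = 54 - 36Q + 9Q^2.
The AVC parabola has its vertex at Q = 18/6 = 3, where AVC = 54 - 18·3 + 3·3^2 = €27.
With P < min AVC (€3 < €27), every unit sold adds to the loss.
The firm minimizes its loss by shutting down and losing only its fixed cost of €430.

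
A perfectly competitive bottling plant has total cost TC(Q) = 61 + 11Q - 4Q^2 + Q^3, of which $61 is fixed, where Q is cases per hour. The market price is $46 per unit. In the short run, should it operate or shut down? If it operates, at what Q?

Produce at Q = 5

From TC, MC = TC'(Q) = 11 - 8Q + 3Q^2 and AVC = VC/Q = 11 - 4Q + Q^2.
AVC is minimized where dAVC/dQ = -4 + 2Q = 0, at Q = 2; min AVC = 11 - 4·2 + 2^2 = $7.
P = $46 exceeds min AVC = $7, so the firm stays open.
Set P = MC: 46 = 11 - 8Q + 3Q^2 → -35 - 8Q + 3Q^2 = 0. The roots are Q = -7/3 and Q = 5; the profit-maximizing output is on the rising part of MC, so Q* = 5.
Check: AVC at Q = 5 is $16 ≤ P, so revenue covers variable cost.
Profit = P·Q − TC = 46·5 − 141 = $89.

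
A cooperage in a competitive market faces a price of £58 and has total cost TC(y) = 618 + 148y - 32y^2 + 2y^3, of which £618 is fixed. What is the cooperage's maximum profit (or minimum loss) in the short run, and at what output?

AVC = 148 - 32y + 2y^2; min AVC = £20 at y = 8. Since P = £58 ≥ min AVC, the firm produces.
MC = 148 - 64y + 6y^2. Setting P = MC and taking the root on the rising branch gives y* = 9.
TR = 58·9 = 522. TC = 618 + 198 = 816. Profit = 522 − 816 = -£294.
By producing, the firm covers all variable cost plus £324 of fixed cost; shutting down would lose the full £618.

Profit = -£294 at y = 9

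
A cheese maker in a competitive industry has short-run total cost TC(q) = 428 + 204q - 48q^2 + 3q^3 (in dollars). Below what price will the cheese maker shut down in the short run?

The shutdown price is the minimum of AVC. VC = 204q - 48q^2 + 3q^3, so AVC = 204 - 48q + 3q^2.
dAVC/dq = -48 + 6q = 0 gives q = 8. min AVC = 204 - 48·8 + 3·8^2 = 12.
The firm shuts down for any P below $12.

$12 per unit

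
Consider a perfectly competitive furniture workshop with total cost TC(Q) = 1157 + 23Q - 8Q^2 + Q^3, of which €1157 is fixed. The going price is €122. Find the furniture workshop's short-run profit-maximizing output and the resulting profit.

Profit = -€347 at Q = 9

AVC = 23 - 8Q + Q^2 has its minimum €7 at Q = 4; price €122 clears that bar, so the firm operates.
MC = 23 - 16Q + 3Q^2. Setting P = MC and taking the root on the rising branch gives Q* = 9.
TR = 122·9 = 1098. TC = 1157 + 288 = 1445. Profit = 1098 − 1445 = -€347.
That loss of €347 beats the €1157 the firm would lose by shutting down; producing recovers €810 of fixed cost.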